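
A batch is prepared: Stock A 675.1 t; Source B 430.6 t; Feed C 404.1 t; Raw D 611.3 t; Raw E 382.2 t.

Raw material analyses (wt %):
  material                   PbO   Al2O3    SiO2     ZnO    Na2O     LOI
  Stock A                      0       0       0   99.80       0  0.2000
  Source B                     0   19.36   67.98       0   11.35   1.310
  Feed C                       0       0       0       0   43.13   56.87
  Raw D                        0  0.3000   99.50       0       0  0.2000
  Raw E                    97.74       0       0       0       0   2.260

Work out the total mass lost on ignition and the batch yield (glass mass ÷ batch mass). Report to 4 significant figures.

LOI loss = 246.7 t; glass = 2257 t; yield = 90.15%

Every computation runs at full precision in all steps. Working values are shown rounded off to 4 significant figures within the worked lines. A single rounding finalizes every reported result; all derived quantities are re-derived from the weighed amounts on 2257 t of glass in full precision (yield, the totals, LOI, net glass mass, five oxide percentages) as given in question or answer.
Ignition loss by material:
  Stock A: 675.1 × 0.002000 = 1.350 t
  Source B: 430.6 × 0.01310 = 5.641 t
  Feed C: 404.1 × 0.5687 = 229.8 t
  Raw D: 611.3 × 0.002000 = 1.223 t
  Raw E: 382.2 × 0.02260 = 8.638 t
Total LOI = 246.7 t
Glass = batch − LOI = 2503 − 246.7 = 2257 t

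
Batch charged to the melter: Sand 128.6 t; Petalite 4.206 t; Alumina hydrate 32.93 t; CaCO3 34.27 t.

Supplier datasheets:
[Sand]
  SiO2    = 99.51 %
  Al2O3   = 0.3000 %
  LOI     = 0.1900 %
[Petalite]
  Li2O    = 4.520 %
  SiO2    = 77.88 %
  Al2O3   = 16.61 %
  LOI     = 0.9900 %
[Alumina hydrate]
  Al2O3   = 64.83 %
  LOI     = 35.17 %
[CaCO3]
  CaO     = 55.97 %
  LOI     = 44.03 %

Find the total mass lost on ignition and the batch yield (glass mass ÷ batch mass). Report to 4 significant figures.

LOI loss = 26.96 t; glass = 173.0 t; yield = 86.52%

Every computation maintains exact precision all the way through; mid-chain values are printed, with 4-significant-figure rounding, within the worked lines — every reported result takes exactly one rounding; derived quantities are recomputed from the weighed amounts at 173.0 t of glass at full precision (net glass mass, the totals, ignition loss, four oxide percentages, yield), as they appear in the problem or the answer.
Ignition loss by material:
  Sand: 128.6 × 0.001900 = 0.2443 t
  Petalite: 4.206 × 0.009900 = 0.04164 t
  Alumina hydrate: 32.93 × 0.3517 = 11.58 t
  CaCO3: 34.27 × 0.4403 = 15.09 t
Total LOI = 26.96 t
Glass = batch − LOI = 200.0 − 26.96 = 173.0 t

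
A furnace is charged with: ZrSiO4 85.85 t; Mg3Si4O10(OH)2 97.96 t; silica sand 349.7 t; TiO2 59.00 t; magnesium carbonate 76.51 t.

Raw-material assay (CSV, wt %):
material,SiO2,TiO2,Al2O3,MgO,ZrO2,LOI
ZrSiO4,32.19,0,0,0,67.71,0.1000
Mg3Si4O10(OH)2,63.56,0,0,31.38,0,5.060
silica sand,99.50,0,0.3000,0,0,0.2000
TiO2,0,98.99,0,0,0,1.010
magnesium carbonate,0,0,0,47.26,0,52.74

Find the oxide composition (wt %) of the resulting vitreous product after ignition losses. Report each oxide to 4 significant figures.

Full precision is maintained end to end — intermediates are printed (rounded to 4 significant figures) across the worked steps — each reported result is rounded once only — all derived quantities (the totals, LOI, the five compositions, net glass mass, yield) are re-derived at exact precision from the weighed amounts on 622.3 t of glass as written in problem or answer.
Oxide-by-oxide delivered mass:
  SiO2: 85.85·0.3219 + 97.96·0.6356 + 349.7·0.9950 = 437.8 t
  TiO2: 59.00·0.9899 = 58.40 t
  Al2O3: 349.7·0.003000 = 1.049 t
  MgO: 97.96·0.3138 + 76.51·0.4726 = 66.90 t
  ZrO2: 85.85·0.6771 = 58.13 t
LOI: 85.85·0.001000 + 97.96·0.05060 + 349.7·0.002000 + 59.00·0.01010 + 76.51·0.5274 = 46.69 t
Resulting glass, batch − LOI: 669.0 − 46.69 = 622.3 t (matching Σ of the oxides)
wt % = oxide mass / glass mass × 100

Glass mass = 622.3 t (batch 669.0 − LOI 46.69).
Composition: SiO2 70.36%, TiO2 9.385%, Al2O3 0.1686%, MgO 10.75%, ZrO2 9.341%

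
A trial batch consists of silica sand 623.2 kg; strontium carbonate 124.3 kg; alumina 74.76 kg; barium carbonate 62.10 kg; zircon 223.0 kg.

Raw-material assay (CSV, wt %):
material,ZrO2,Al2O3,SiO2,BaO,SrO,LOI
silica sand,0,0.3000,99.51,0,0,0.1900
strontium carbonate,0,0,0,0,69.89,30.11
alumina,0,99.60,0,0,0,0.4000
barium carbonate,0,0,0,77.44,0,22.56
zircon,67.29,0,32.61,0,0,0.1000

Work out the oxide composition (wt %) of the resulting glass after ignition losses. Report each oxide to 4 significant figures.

Glass mass = 1054 kg (batch 1107 − LOI 53.14).
Composition: ZrO2 14.23%, Al2O3 7.240%, SiO2 65.72%, BaO 4.562%, SrO 8.241%

Every computation runs at full float precision all the way through — mid-chain values appear with 4-significant-figure rounding within the worked lines — every reported figure is rounded exactly once. The derived quantities (ignition loss, glass mass, the five compositions, the totals, yield) are rebuilt from the batch weights at 1054 kg of glass at exact precision, exactly as printed in question or answer.
Per-oxide mass from batch:
  ZrO2: 223.0·0.6729 = 150.1 kg
  Al2O3: 623.2·0.003000 + 74.76·0.9960 = 76.33 kg
  SiO2: 623.2·0.9951 + 223.0·0.3261 = 692.9 kg
  BaO: 62.10·0.7744 = 48.09 kg
  SrO: 124.3·0.6989 = 86.87 kg
LOI: 623.2·0.001900 + 124.3·0.3011 + 74.76·0.004000 + 62.10·0.2256 + 223.0·0.001000 = 53.14 kg
Glass = total batch minus LOI = 1107 − 53.14 = 1054 kg (matching Σ of the oxides)
wt % = oxide mass / glass mass × 100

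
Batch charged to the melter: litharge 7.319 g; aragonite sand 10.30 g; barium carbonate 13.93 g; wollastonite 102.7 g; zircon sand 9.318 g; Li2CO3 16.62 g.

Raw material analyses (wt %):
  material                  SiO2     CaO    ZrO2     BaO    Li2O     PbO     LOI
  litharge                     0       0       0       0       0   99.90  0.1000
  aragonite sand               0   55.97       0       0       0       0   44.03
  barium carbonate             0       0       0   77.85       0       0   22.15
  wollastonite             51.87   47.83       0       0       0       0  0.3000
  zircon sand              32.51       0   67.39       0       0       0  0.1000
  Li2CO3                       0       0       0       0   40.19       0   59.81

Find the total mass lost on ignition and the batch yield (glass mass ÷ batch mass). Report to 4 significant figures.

Exact precision is held all the way through; working values are printed rounded off to 4 significant figures alongside each step. Each reported figure is rounded only once — all derived quantities, including totals, six oxide percentages, net glass mass, yield, ignition loss, are rebuilt starting from the weights for 142.3 g of glass in full float precision, as set out in either problem or answer.
Each material's LOI contribution:
  litharge: 7.319 × 0.001000 = 0.007319 g
  aragonite sand: 10.30 × 0.4403 = 4.535 g
  barium carbonate: 13.93 × 0.2215 = 3.085 g
  wollastonite: 102.7 × 0.003000 = 0.3081 g
  zircon sand: 9.318 × 0.001000 = 0.009318 g
  Li2CO3: 16.62 × 0.5981 = 9.940 g
Total LOI = 17.89 g
Glass = batch − LOI = 160.2 − 17.89 = 142.3 g

LOI loss = 17.89 g; glass = 142.3 g; yield = 88.83%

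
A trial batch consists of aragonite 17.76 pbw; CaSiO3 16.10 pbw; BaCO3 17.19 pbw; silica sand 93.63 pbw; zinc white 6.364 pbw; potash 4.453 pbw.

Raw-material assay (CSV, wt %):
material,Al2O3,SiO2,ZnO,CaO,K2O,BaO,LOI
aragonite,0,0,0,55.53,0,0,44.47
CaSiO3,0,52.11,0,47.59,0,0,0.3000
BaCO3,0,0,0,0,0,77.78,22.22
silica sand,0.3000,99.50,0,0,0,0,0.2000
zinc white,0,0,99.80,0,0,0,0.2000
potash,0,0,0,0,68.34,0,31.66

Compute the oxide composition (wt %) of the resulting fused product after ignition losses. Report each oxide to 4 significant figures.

Every computation carries exact precision all the way through — working values are shown, rounded to 4 significant figures, on the page — each reported number is rounded a single time; all derived quantities, which include glass mass, the six compositions, totals, LOI, yield, are carried in full float precision, as they appear in the problem or answer text, from the weighed amounts per 142.1 pbw of glass.
Per-oxide mass from batch:
  Al2O3: 93.63·0.003000 = 0.2809 pbw
  SiO2: 16.10·0.5211 + 93.63·0.9950 = 101.6 pbw
  ZnO: 6.364·0.9980 = 6.351 pbw
  CaO: 17.76·0.5553 + 16.10·0.4759 = 17.52 pbw
  K2O: 4.453·0.6834 = 3.043 pbw
  BaO: 17.19·0.7778 = 13.37 pbw
LOI: 17.76·0.4447 + 16.10·0.003000 + 17.19·0.2222 + 93.63·0.002000 + 6.364·0.002000 + 4.453·0.3166 = 13.38 pbw
batch − LOI leaves glass = 155.5 − 13.38 = 142.1 pbw (the oxide masses sum to this)
percent by weight: oxide/glass ×100

Glass mass = 142.1 pbw (batch 155.5 − LOI 13.38).
Composition: Al2O3 0.1976%, SiO2 71.45%, ZnO 4.469%, CaO 12.33%, K2O 2.141%, BaO 9.408%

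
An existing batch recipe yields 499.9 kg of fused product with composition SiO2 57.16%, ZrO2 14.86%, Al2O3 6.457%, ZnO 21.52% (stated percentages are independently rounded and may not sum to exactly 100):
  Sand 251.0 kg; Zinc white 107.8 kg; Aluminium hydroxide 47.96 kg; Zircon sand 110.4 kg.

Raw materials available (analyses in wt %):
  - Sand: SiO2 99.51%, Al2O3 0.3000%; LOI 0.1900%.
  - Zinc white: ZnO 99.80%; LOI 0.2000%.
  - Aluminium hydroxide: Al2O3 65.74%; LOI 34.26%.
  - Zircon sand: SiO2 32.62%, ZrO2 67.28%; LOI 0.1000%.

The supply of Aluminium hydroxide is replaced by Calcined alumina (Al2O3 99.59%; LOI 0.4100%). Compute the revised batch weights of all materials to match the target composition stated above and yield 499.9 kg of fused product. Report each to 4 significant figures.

Revised batch per 499.9 kg fused product:
  Sand: 251.0 kg
  Zinc white: 107.8 kg
  Calcined alumina: 31.66 kg
  Zircon sand: 110.4 kg
Total batch = 500.9 kg; LOI loss = 0.9327 kg

Every computation keeps exact precision through every step; mid-chain values are displayed with 4-significant-digit rounding on the page — exactly one rounding goes into every reported result. The derived quantities (the four compositions, LOI, totals, yield, net glass mass) are recomputed in exact precision starting from the weights for 499.9 kg of glass, exactly as printed in question or answer.
Target oxide masses per 499.9 kg fused product:
  SiO2: 57.16% × 499.9 = 285.7 kg
  ZrO2: 14.86% × 499.9 = 74.29 kg
  Al2O3: 6.457% × 499.9 = 32.28 kg
  ZnO: 21.52% × 499.9 = 107.6 kg
Checking each oxide sum given the weights on record, versus the basis set out (each sum matches its target mass exact up to rounding of places):
  SiO2: 251.0·0.9951 + 110.4·0.3262 = 285.8 kg (target 285.7 kg)
  ZrO2: 110.4·0.6728 = 74.28 kg (target 74.29 kg)
  Al2O3: 251.0·0.003000 + 31.66·0.9959 = 32.28 kg (target 32.28 kg)
  ZnO: 107.8·0.9980 = 107.6 kg (target 107.6 kg)
Glass-mass sanity pass: batch total minus LOI = 499.9 kg (oxide target masses add up to 499.9 kg; with the basis standing at 499.9 kg — gaps are rounding artifacts).
Whole-batch sum: Σ batch = 500.9 kg; LOI loss = Σ batch·LOI = 0.9327 kg; glass ÷ batch gives a yield of 99.81%.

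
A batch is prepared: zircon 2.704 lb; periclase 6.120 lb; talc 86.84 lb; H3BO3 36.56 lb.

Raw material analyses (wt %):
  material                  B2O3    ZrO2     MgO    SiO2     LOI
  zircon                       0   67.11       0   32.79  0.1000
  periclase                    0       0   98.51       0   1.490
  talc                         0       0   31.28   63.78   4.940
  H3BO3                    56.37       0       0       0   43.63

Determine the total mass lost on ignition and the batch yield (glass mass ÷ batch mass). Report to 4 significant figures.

LOI loss = 20.33 lb; glass = 111.9 lb; yield = 84.62%

The whole derivation carries full float precision at all times. The intermediate values are shown rounded to 4 significant figures as written — a single rounding finalizes every reported value. The derived quantities (net glass mass, ignition loss, yield, totals, four oxide percentages) are computed at exact precision starting from the weights per 111.9 lb of glass, exactly as shown in the problem or the answer.
LOI of each material in turn:
  zircon: 2.704 × 0.001000 = 0.002704 lb
  periclase: 6.120 × 0.01490 = 0.09119 lb
  talc: 86.84 × 0.04940 = 4.290 lb
  H3BO3: 36.56 × 0.4363 = 15.95 lb
Total LOI = 20.33 lb
Glass = batch − LOI = 132.2 − 20.33 = 111.9 lb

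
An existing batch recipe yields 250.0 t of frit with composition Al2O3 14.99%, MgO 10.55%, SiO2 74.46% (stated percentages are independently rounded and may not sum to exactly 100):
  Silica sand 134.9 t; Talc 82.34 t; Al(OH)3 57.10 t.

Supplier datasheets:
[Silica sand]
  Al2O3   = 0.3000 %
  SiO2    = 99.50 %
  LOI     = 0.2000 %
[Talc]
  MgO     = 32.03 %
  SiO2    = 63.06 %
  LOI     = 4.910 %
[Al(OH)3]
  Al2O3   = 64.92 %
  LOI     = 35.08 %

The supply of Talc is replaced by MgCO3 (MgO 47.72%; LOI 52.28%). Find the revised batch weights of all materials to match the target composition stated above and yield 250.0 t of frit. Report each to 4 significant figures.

The intermediate values are printed (rounded to four significant figures) across the worked steps. The working math holds full float precision throughout; every reported value is rounded once only — the derived quantities are computed using the weight values on 250.0 t of glass in exact precision (yield, the totals, the three compositions, glass mass, LOI), as they appear in either problem or answer.
Oxide-by-oxide targets in 250.0 t frit:
  Al2O3: 14.99% × 250.0 = 37.48 t
  MgO: 10.55% × 250.0 = 26.38 t
  SiO2: 74.46% × 250.0 = 186.2 t
Per-oxide balance check working from each reported weight, per the basis as stated (sums match the target masses inside rounding margins):
  Al2O3: 187.1·0.003000 + 56.86·0.6492 = 37.47 t (target 37.48 t)
  MgO: 55.27·0.4772 = 26.37 t (target 26.38 t)
  SiO2: 187.1·0.9950 = 186.2 t (target 186.2 t)
Glass mass check: Σ batch − LOI loss = 250.0 t (the Σ of target masses is 250.0 t; versus the stated basis of 250.0 t — rounding explains the deltas).
Batch total: Σ batch = 299.2 t; the LOI term Σ batch·LOI equals 49.22 t; yield = glass ÷ total batch = 83.55%.

Revised batch per 250.0 t frit:
  Silica sand: 187.1 t
  MgCO3: 55.27 t
  Al(OH)3: 56.86 t
Total batch = 299.2 t; LOI loss = 49.22 t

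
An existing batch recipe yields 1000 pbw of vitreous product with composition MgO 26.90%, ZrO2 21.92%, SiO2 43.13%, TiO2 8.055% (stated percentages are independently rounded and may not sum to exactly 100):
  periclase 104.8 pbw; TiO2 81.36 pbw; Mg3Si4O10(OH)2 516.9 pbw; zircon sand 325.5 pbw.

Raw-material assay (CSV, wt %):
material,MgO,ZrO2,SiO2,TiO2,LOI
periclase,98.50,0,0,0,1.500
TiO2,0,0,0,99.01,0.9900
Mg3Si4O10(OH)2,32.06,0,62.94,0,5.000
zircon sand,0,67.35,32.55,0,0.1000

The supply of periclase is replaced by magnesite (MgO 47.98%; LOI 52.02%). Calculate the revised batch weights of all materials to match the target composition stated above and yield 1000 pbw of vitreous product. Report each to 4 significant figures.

Revised batch per 1000 pbw vitreous product:
  magnesite: 215.2 pbw
  TiO2: 81.36 pbw
  Mg3Si4O10(OH)2: 516.9 pbw
  zircon sand: 325.5 pbw
Total batch = 1139 pbw; LOI loss = 138.9 pbw

Intermediates appear rounded to four significant digits across the worked steps — each numeric step keeps full float precision all the way through — a single rounding produces each reported figure. Derived quantities are carried using the weight values per 1000 pbw of glass in full precision (the yield, four oxide percentages, glass mass, the totals, ignition loss), exactly as printed in the problem or answer text.
Oxide-by-oxide targets in 1000 pbw vitreous product:
  MgO: 26.90% × 1000 = 269.0 pbw
  ZrO2: 21.92% × 1000 = 219.2 pbw
  SiO2: 43.13% × 1000 = 431.3 pbw
  TiO2: 8.055% × 1000 = 80.55 pbw
Balance tally, oxide-wise, on the weights just shown, relative to the basis at hand (each sum matches its target mass given rounding of the digits):
  MgO: 215.2·0.4798 + 516.9·0.3206 = 269.0 pbw (target 269.0 pbw)
  ZrO2: 325.5·0.6735 = 219.2 pbw (target 219.2 pbw)
  SiO2: 516.9·0.6294 + 325.5·0.3255 = 431.3 pbw (target 431.3 pbw)
  TiO2: 81.36·0.9901 = 80.55 pbw (target 80.55 pbw)
Glass mass check: Σ batch − LOI loss = 1000 pbw (the targets, summed, come to 1000 pbw; against the stated basis, 1000 pbw — any gap is answer rounding).
Summing the batch: Σ batch = 1139 pbw; ignition loss, Σ(batch × LOI) = 138.9 pbw; the yield ratio, glass ÷ batch: 87.80%.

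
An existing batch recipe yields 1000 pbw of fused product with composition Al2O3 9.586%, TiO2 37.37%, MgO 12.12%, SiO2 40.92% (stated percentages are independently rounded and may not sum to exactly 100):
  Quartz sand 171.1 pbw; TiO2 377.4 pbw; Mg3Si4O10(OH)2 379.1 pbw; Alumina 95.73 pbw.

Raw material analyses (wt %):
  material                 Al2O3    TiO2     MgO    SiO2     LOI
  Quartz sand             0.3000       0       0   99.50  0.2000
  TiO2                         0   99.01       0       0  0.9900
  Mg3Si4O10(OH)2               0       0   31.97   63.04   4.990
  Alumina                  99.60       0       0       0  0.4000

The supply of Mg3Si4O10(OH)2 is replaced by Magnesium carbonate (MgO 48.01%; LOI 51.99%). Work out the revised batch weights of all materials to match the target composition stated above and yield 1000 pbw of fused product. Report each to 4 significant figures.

Working values are shown with 4-significant-figure rounding in the working — all arithmetic holds exact precision at every stage. Every reported number is rounded just once. Derived quantities (totals, LOI, yield, four oxide percentages, net glass mass) are computed using the weight values on 1000 pbw of glass in full float precision as they appear in the problem or answer text.
Oxide-by-oxide targets in 1000 pbw fused product:
  Al2O3: 9.586% × 1000 = 95.86 pbw
  TiO2: 37.37% × 1000 = 373.7 pbw
  MgO: 12.12% × 1000 = 121.2 pbw
  SiO2: 40.92% × 1000 = 409.2 pbw
Sums-versus-targets review per the reported batch figures, versus the basis set out (summed amounts equal target values once rounding is allowed for):
  Al2O3: 411.3·0.003000 + 95.01·0.9960 = 95.86 pbw (target 95.86 pbw)
  TiO2: 377.4·0.9901 = 373.7 pbw (target 373.7 pbw)
  MgO: 252.4·0.4801 = 121.2 pbw (target 121.2 pbw)
  SiO2: 411.3·0.9950 = 409.2 pbw (target 409.2 pbw)
Glass-mass closure: the batch minus its LOI: 999.9 pbw (summing oxide targets gives 1000 pbw; versus the stated basis of 1000 pbw — a pure rounding effect).
Adding the batch up: Σ batch = 1136 pbw; LOI loss = Σ batch·LOI = 136.2 pbw; as yield: glass ÷ batch → 88.02%.

Revised batch per 1000 pbw fused product:
  Quartz sand: 411.3 pbw
  TiO2: 377.4 pbw
  Magnesium carbonate: 252.4 pbw
  Alumina: 95.01 pbw
Total batch = 1136 pbw; LOI loss = 136.2 pbw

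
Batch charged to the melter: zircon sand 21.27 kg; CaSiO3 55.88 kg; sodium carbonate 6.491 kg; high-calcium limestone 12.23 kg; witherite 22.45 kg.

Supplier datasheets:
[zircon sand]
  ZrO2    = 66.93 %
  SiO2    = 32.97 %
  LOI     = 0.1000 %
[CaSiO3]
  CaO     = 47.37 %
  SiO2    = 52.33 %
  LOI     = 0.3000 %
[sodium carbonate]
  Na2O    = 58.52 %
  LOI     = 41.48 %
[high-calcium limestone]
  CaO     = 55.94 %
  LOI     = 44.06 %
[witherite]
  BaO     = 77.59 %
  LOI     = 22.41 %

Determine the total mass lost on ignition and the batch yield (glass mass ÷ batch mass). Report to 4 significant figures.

LOI loss = 13.30 kg; glass = 105.0 kg; yield = 88.76%

The intermediate values are printed (rounded to 4 significant digits) at each printed step; every computation runs at exact precision at each step. Every reported number receives exactly one rounding — derived quantities are computed at full precision (the totals, the yield, ignition loss, glass mass, five oxide percentages) from the batch weights at 105.0 kg of glass as given in either problem or answer.
Loss on ignition, line by line:
  zircon sand: 21.27 × 0.001000 = 0.02127 kg
  CaSiO3: 55.88 × 0.003000 = 0.1676 kg
  sodium carbonate: 6.491 × 0.4148 = 2.692 kg
  high-calcium limestone: 12.23 × 0.4406 = 5.389 kg
  witherite: 22.45 × 0.2241 = 5.031 kg
Total LOI = 13.30 kg
Glass = batch − LOI = 118.3 − 13.30 = 105.0 kg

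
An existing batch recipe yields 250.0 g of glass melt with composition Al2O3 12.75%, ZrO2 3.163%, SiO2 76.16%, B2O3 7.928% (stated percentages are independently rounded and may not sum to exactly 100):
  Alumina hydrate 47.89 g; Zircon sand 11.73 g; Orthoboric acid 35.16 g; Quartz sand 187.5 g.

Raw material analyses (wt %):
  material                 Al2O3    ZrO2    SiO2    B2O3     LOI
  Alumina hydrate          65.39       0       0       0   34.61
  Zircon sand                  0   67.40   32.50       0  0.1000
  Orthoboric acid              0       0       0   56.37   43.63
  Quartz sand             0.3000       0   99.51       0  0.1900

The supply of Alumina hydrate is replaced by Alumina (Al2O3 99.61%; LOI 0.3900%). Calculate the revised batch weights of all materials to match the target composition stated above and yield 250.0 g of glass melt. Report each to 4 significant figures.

Intermediates appear, rounded to four significant digits, alongside each step; every computation runs at full float precision at every stage; every reported result includes exactly one rounding; all derived quantities, including the yield, glass mass, four oxide percentages, ignition loss, the totals, are computed starting from the weights for 250.0 g of glass at full precision, as they appear in question or answer.
Target masses of each oxide per 250.0 g glass melt:
  Al2O3: 12.75% × 250.0 = 31.88 g
  ZrO2: 3.163% × 250.0 = 7.908 g
  SiO2: 76.16% × 250.0 = 190.4 g
  B2O3: 7.928% × 250.0 = 19.82 g
A balance pass over the oxides, working from each reported weight, versus the basis set out (summed amounts equal target values net of answer rounding effects):
  Al2O3: 31.44·0.9961 + 187.5·0.003000 = 31.88 g (target 31.88 g)
  ZrO2: 11.73·0.6740 = 7.906 g (target 7.908 g)
  SiO2: 11.73·0.3250 + 187.5·0.9951 = 190.4 g (target 190.4 g)
  B2O3: 35.16·0.5637 = 19.82 g (target 19.82 g)
Glass-mass sanity pass: whole batch net of LOI = 250.0 g (oxide target masses add up to 250.0 g; versus the stated basis of 250.0 g — deltas are rounding alone).
Adding the batch up: Σ batch = 265.8 g; LOI removed, Σ of batch·LOI: 15.83 g; yield, glass over the total, = 94.04%.

Revised batch per 250.0 g glass melt:
  Alumina: 31.44 g
  Zircon sand: 11.73 g
  Orthoboric acid: 35.16 g
  Quartz sand: 187.5 g
Total batch = 265.8 g; LOI loss = 15.83 g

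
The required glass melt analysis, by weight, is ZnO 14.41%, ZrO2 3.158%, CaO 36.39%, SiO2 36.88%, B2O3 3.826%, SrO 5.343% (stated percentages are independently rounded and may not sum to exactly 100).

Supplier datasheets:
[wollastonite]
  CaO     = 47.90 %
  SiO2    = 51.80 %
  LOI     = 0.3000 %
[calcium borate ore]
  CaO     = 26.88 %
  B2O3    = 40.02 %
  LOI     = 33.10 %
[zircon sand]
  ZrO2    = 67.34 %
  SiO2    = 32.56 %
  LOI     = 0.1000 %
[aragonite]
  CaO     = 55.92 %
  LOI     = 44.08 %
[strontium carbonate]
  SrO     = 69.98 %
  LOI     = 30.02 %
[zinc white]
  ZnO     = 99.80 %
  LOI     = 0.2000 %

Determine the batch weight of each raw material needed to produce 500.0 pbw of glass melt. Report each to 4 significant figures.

Batch per 500.0 pbw glass melt:
  wollastonite: 341.2 pbw
  calcium borate ore: 47.80 pbw
  zircon sand: 23.45 pbw
  aragonite: 10.09 pbw
  strontium carbonate: 38.18 pbw
  zinc white: 72.19 pbw
Total batch = 532.9 pbw; LOI loss = 32.92 pbw; yield = 93.82%

All internal work holds full float precision at all times; working values appear (rounded to four significant digits) between the steps — exactly one rounding goes into each reported value. The derived quantities are recomputed at full float precision (totals, ignition loss, the six compositions, yield, net glass mass) starting from the weights on 500.0 pbw of glass, as they appear in problem or answer.
The oxide mass targets at 500.0 pbw glass melt:
  ZnO: 14.41% × 500.0 = 72.05 pbw
  ZrO2: 3.158% × 500.0 = 15.79 pbw
  CaO: 36.39% × 500.0 = 182.0 pbw
  SiO2: 36.88% × 500.0 = 184.4 pbw
  B2O3: 3.826% × 500.0 = 19.13 pbw
  SrO: 5.343% × 500.0 = 26.72 pbw
Balance tally, oxide-wise, per the reported batch figures, at the basis given (target by target, the sums agree within answer rounding):
  ZnO: 72.19·0.9980 = 72.05 pbw (target 72.05 pbw)
  ZrO2: 23.45·0.6734 = 15.79 pbw (target 15.79 pbw)
  CaO: 341.2·0.4790 + 47.80·0.2688 + 10.09·0.5592 = 181.9 pbw (target 182.0 pbw)
  SiO2: 341.2·0.5180 + 23.45·0.3256 = 184.4 pbw (target 184.4 pbw)
  B2O3: 47.80·0.4002 = 19.13 pbw (target 19.13 pbw)
  SrO: 38.18·0.6998 = 26.72 pbw (target 26.72 pbw)
Mass balance on the glass: batch Σ − ignition loss = 500.0 pbw (targets for the oxides total 500.0 pbw; the stated basis being 500.0 pbw — gaps are rounding artifacts).
Batch total: Σ batch = 532.9 pbw; the LOI term Σ batch·LOI equals 32.92 pbw; glass ÷ batch gives a yield of 93.82%.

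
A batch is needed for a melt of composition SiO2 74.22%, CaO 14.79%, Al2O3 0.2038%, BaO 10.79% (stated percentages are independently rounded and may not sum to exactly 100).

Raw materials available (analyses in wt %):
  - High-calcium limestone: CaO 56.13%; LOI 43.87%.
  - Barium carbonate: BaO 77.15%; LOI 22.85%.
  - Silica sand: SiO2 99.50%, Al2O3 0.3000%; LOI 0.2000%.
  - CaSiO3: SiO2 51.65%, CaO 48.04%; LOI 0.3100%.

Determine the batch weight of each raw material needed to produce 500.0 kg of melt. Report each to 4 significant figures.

Batch per 500.0 kg melt:
  High-calcium limestone: 76.85 kg
  Barium carbonate: 69.93 kg
  Silica sand: 339.7 kg
  CaSiO3: 64.15 kg
Total batch = 550.6 kg; LOI loss = 50.57 kg; yield = 90.82%

In-progress results are shown, rounded to 4 significant digits, on the page — all internal work maintains full float precision at every stage; each reported number takes a single rounding. All derived quantities, including yield, the four compositions, totals, net glass mass, LOI, are rebuilt starting from the weights per 500.0 kg of glass at full precision as quoted within the problem or answer text.
Target masses of each oxide per 500.0 kg melt:
  SiO2: 74.22% × 500.0 = 371.1 kg
  CaO: 14.79% × 500.0 = 73.95 kg
  Al2O3: 0.2038% × 500.0 = 1.019 kg
  BaO: 10.79% × 500.0 = 53.95 kg
Balance tally, oxide-wise, applying the batch weights above, at the basis given (sum by sum, the targets are met net of answer rounding effects):
  SiO2: 339.7·0.9950 + 64.15·0.5165 = 371.1 kg (target 371.1 kg)
  CaO: 76.85·0.5613 + 64.15·0.4804 = 73.95 kg (target 73.95 kg)
  Al2O3: 339.7·0.003000 = 1.019 kg (target 1.019 kg)
  BaO: 69.93·0.7715 = 53.95 kg (target 53.95 kg)
Glass mass check: total batch − LOI = 500.1 kg (per-oxide target masses sum to 500.0 kg; versus the stated basis of 500.0 kg — gaps are rounding artifacts).
Total batch = Σ batch = 550.6 kg; ignition loss, Σ(batch × LOI) = 50.57 kg; glass ÷ batch gives a yield of 90.82%.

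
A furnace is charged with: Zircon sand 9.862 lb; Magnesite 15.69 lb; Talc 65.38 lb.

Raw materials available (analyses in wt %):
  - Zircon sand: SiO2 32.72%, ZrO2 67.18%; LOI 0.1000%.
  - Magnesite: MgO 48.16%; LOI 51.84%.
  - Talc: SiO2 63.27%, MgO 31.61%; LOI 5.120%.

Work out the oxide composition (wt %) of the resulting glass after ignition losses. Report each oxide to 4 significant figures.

Every computation maintains full float precision from start to finish. Intermediates are rounded off to 4 significant figures wherever printed; each reported result undergoes a single rounding — the derived quantities (totals, glass mass, yield, LOI, the three compositions) are recomputed from the weighed amounts for 79.44 lb of glass at exact precision exactly as shown in either problem or answer.
What the batch supplies per oxide:
  SiO2: 9.862·0.3272 + 65.38·0.6327 = 44.59 lb
  ZrO2: 9.862·0.6718 = 6.625 lb
  MgO: 15.69·0.4816 + 65.38·0.3161 = 28.22 lb
LOI: 9.862·0.001000 + 15.69·0.5184 + 65.38·0.05120 = 11.49 lb
Glass = total batch minus LOI = 90.93 − 11.49 = 79.44 lb (= Σ oxide masses)
percent share: oxide ÷ glass, ×100

Glass mass = 79.44 lb (batch 90.93 − LOI 11.49).
Composition: SiO2 56.13%, ZrO2 8.340%, MgO 35.53%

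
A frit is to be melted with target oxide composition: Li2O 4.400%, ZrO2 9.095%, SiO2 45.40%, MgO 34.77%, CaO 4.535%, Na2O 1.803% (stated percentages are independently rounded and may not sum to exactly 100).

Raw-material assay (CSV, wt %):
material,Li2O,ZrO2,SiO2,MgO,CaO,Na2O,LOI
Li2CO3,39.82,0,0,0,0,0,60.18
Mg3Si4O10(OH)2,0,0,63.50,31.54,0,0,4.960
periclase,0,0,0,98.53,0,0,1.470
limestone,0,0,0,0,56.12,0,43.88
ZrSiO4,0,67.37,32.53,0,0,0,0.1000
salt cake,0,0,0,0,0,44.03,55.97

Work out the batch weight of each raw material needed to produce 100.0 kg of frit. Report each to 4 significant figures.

Mid-chain values are shown with 4-significant-digit rounding in the printout — each numeric step maintains exact precision from first step to last; each reported result carries a single rounding — all derived quantities (LOI, yield, net glass mass, totals, the six compositions) are carried at exact precision from the batch weights at 100.0 kg of glass, as they appear in the problem or the answer.
Target masses of each oxide per 100.0 kg frit:
  Li2O: 4.400% × 100.0 = 4.400 kg
  ZrO2: 9.095% × 100.0 = 9.095 kg
  SiO2: 45.40% × 100.0 = 45.40 kg
  MgO: 34.77% × 100.0 = 34.77 kg
  CaO: 4.535% × 100.0 = 4.535 kg
  Na2O: 1.803% × 100.0 = 1.803 kg
Mass-balance tally per oxide from the weights as reported, under the basis named above (each sum matches its target mass net of answer rounding effects):
  Li2O: 11.05·0.3982 = 4.400 kg (target 4.400 kg)
  ZrO2: 13.50·0.6737 = 9.095 kg (target 9.095 kg)
  SiO2: 64.58·0.6350 + 13.50·0.3253 = 45.40 kg (target 45.40 kg)
  MgO: 64.58·0.3154 + 14.62·0.9853 = 34.77 kg (target 34.77 kg)
  CaO: 8.081·0.5612 = 4.535 kg (target 4.535 kg)
  Na2O: 4.095·0.4403 = 1.803 kg (target 1.803 kg)
Mass balance on the glass: total batch − LOI = 100.0 kg (oxide target masses add up to 100.0 kg; basis as stated: 100.0 kg — any gap is answer rounding).
Total batch = Σ batch = 115.9 kg; LOI loss = Σ batch·LOI = 15.92 kg; yield, glass over the total, = 86.27%.

Batch per 100.0 kg frit:
  Li2CO3: 11.05 kg
  Mg3Si4O10(OH)2: 64.58 kg
  periclase: 14.62 kg
  limestone: 8.081 kg
  ZrSiO4: 13.50 kg
  salt cake: 4.095 kg
Total batch = 115.9 kg; LOI loss = 15.92 kg; yield = 86.27%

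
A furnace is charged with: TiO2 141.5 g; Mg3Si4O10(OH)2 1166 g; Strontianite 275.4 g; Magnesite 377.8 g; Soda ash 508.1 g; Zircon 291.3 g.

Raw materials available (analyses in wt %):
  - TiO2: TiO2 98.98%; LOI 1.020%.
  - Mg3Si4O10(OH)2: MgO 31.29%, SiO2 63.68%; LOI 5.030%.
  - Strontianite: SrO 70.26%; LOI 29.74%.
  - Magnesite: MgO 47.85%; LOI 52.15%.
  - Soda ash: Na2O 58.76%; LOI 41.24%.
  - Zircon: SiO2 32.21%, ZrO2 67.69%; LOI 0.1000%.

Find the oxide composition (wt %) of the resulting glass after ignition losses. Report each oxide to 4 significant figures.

Glass mass = 2211 g (batch 2760 − LOI 548.9).
Composition: SrO 8.751%, MgO 24.67%, TiO2 6.334%, SiO2 37.82%, ZrO2 8.917%, Na2O 13.50%

Working values are shown with 4-significant-figure rounding when written out — each numeric step maintains exact precision through the solve. Every reported figure takes a single rounding; the derived quantities are re-derived at exact precision (the totals, LOI, yield, six oxide percentages, net glass mass) using the weight values on 2211 g of glass as set out in question or answer.
What the batch supplies per oxide:
  SrO: 275.4·0.7026 = 193.5 g
  MgO: 1166·0.3129 + 377.8·0.4785 = 545.6 g
  TiO2: 141.5·0.9898 = 140.1 g
  SiO2: 1166·0.6368 + 291.3·0.3221 = 836.3 g
  ZrO2: 291.3·0.6769 = 197.2 g
  Na2O: 508.1·0.5876 = 298.6 g
LOI: 141.5·0.01020 + 1166·0.05030 + 275.4·0.2974 + 377.8·0.5215 + 508.1·0.4124 + 291.3·0.001000 = 548.9 g
Resulting glass, batch − LOI: 2760 − 548.9 = 2211 g (the oxide masses sum to this)
each wt % is 100 × oxide ÷ glass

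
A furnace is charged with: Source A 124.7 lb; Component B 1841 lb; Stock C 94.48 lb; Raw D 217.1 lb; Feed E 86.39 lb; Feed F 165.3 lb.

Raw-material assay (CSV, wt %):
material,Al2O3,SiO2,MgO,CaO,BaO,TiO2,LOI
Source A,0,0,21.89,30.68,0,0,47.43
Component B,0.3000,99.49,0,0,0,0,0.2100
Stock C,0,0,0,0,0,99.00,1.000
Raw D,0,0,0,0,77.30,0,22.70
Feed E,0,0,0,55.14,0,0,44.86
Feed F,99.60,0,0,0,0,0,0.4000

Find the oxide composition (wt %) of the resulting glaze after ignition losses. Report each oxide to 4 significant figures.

The intermediate values appear, with 4-significant-digit rounding, alongside each step — every computation maintains full precision at all times; a single rounding produces every reported number — derived quantities, including the totals, yield, six oxide percentages, net glass mass, LOI, are rebuilt using the weight values per 2376 lb of glass in full float precision, as they appear in the problem or the answer.
Oxide-by-oxide delivered mass:
  Al2O3: 1841·0.003000 + 165.3·0.9960 = 170.2 lb
  SiO2: 1841·0.9949 = 1832 lb
  MgO: 124.7·0.2189 = 27.30 lb
  CaO: 124.7·0.3068 + 86.39·0.5514 = 85.89 lb
  BaO: 217.1·0.7730 = 167.8 lb
  TiO2: 94.48·0.9900 = 93.54 lb
LOI: 124.7·0.4743 + 1841·0.002100 + 94.48·0.01000 + 217.1·0.2270 + 86.39·0.4486 + 165.3·0.004000 = 152.7 lb
Net of LOI, the glass mass = 2529 − 152.7 = 2376 lb (matching Σ of the oxides)
wt % = 100 × oxide mass / glass mass

Glass mass = 2376 lb (batch 2529 − LOI 152.7).
Composition: Al2O3 7.161%, SiO2 77.08%, MgO 1.149%, CaO 3.615%, BaO 7.062%, TiO2 3.936%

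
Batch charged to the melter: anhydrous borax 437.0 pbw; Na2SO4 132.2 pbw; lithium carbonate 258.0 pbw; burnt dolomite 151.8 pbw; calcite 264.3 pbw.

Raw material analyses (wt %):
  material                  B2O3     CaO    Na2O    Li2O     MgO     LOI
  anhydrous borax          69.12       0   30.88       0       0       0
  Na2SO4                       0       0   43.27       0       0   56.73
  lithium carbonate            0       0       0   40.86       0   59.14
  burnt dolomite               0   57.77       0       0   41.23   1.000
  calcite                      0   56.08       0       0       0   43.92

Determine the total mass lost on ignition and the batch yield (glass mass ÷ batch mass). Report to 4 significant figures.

The whole derivation holds full float precision from start to finish. Mid-chain values are displayed rounded off to 4 significant digits on the page; each reported number sees exactly one rounding; derived quantities, including LOI, net glass mass, the yield, the totals, five oxide percentages, are computed starting from the weights at 898.1 pbw of glass at full float precision, as given in the question or the answer.
Loss on ignition, line by line:
  anhydrous borax: 437.0 × 0 = 0 pbw
  Na2SO4: 132.2 × 0.5673 = 75.00 pbw
  lithium carbonate: 258.0 × 0.5914 = 152.6 pbw
  burnt dolomite: 151.8 × 0.01000 = 1.518 pbw
  calcite: 264.3 × 0.4392 = 116.1 pbw
Total LOI = 345.2 pbw
Glass = batch − LOI = 1243 − 345.2 = 898.1 pbw

LOI loss = 345.2 pbw; glass = 898.1 pbw; yield = 72.24%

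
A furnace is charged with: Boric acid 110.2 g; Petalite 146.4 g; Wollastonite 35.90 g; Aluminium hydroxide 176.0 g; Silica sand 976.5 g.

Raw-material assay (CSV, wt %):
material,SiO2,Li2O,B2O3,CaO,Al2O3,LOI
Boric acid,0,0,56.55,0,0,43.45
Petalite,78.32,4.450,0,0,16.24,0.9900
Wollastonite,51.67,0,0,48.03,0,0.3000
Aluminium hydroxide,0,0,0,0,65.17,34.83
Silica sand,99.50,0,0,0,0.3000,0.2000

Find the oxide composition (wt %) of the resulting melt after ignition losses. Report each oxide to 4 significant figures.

All internal work carries full float precision from first step to last — rounding to 4 significant figures governs every mid-chain value as shown — each reported value takes just one rounding — all derived quantities (five oxide percentages, net glass mass, the totals, the yield, LOI) are computed at full precision from the batch weights on 1332 g of glass as given in question or answer.
Delivered oxide masses:
  SiO2: 146.4·0.7832 + 35.90·0.5167 + 976.5·0.9950 = 1105 g
  Li2O: 146.4·0.04450 = 6.515 g
  B2O3: 110.2·0.5655 = 62.32 g
  CaO: 35.90·0.4803 = 17.24 g
  Al2O3: 146.4·0.1624 + 176.0·0.6517 + 976.5·0.003000 = 141.4 g
LOI: 110.2·0.4345 + 146.4·0.009900 + 35.90·0.003000 + 176.0·0.3483 + 976.5·0.002000 = 112.7 g
Glass = total batch minus LOI = 1445 − 112.7 = 1332 g (equal to the oxide-mass sum)
each oxide over glass, ×100, is wt %

Glass mass = 1332 g (batch 1445 − LOI 112.7).
Composition: SiO2 82.93%, Li2O 0.4890%, B2O3 4.677%, CaO 1.294%, Al2O3 10.61%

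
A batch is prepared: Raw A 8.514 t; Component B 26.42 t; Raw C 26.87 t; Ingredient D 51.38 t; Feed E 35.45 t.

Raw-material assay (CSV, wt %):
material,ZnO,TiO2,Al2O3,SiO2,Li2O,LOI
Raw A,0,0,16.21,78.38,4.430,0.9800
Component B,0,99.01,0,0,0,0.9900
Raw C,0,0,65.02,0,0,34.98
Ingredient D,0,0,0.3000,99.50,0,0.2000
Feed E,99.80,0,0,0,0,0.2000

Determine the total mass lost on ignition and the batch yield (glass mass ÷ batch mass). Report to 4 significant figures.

Values along the way are printed, rounded to four significant digits, on the page. Every computation keeps full precision at every stage; a single rounding completes every reported result. The derived quantities (glass mass, five oxide percentages, ignition loss, the yield, the totals) are rebuilt at exact precision from the batch weights per 138.7 t of glass, as quoted within question or answer.
Material-by-material LOI:
  Raw A: 8.514 × 0.009800 = 0.08344 t
  Component B: 26.42 × 0.009900 = 0.2616 t
  Raw C: 26.87 × 0.3498 = 9.399 t
  Ingredient D: 51.38 × 0.002000 = 0.1028 t
  Feed E: 35.45 × 0.002000 = 0.07090 t
Total LOI = 9.918 t
Glass = batch − LOI = 148.6 − 9.918 = 138.7 t

LOI loss = 9.918 t; glass = 138.7 t; yield = 93.33%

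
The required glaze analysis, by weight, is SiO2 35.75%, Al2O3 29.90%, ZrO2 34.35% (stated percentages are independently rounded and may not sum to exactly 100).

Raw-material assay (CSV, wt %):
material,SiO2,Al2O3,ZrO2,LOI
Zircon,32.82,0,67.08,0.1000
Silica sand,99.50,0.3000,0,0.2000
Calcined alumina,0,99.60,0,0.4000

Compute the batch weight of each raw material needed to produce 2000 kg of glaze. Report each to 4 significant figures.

Values along the way appear, with 4-significant-digit rounding, within the worked lines; the whole derivation runs at full precision throughout — every reported result is rounded once only; all derived quantities are rebuilt at full float precision (totals, net glass mass, ignition loss, three oxide percentages, the yield) starting from the weights on 2000 kg of glass, exactly as printed in question or answer.
Target oxide masses per 2000 kg glaze:
  SiO2: 35.75% × 2000 = 715.0 kg
  Al2O3: 29.90% × 2000 = 598.0 kg
  ZrO2: 34.35% × 2000 = 687.0 kg
Sums-versus-targets review from the weights as reported, on the stated basis (oxide sums agree with the targets once rounding is allowed for):
  SiO2: 1024·0.3282 + 380.8·0.9950 = 715.0 kg (target 715.0 kg)
  Al2O3: 380.8·0.003000 + 599.3·0.9960 = 598.0 kg (target 598.0 kg)
  ZrO2: 1024·0.6708 = 686.9 kg (target 687.0 kg)
Consistency of the glass mass: net batch after ignition = 2000 kg (oxide target masses add up to 2000 kg; basis as stated: 2000 kg — a pure rounding effect).
Whole-batch sum: Σ batch = 2004 kg; the LOI term Σ batch·LOI equals 4.183 kg; as yield: glass ÷ batch → 99.79%.

Batch per 2000 kg glaze:
  Zircon: 1024 kg
  Silica sand: 380.8 kg
  Calcined alumina: 599.3 kg
Total batch = 2004 kg; LOI loss = 4.183 kg; yield = 99.79%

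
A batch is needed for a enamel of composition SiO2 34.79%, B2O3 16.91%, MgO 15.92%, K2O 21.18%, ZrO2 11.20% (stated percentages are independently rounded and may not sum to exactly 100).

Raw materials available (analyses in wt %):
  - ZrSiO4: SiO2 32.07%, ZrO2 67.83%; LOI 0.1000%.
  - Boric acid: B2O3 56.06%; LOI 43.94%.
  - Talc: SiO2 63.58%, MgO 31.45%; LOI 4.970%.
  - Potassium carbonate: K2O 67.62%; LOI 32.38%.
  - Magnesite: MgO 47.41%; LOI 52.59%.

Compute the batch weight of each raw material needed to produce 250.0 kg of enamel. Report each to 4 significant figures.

Every computation carries exact precision at every stage — mid-chain values are displayed rounded to four significant digits; exactly one rounding is applied to each reported figure — all derived quantities are recomputed in exact precision (net glass mass, LOI, yield, the five compositions, the totals) starting from the weights for 250.0 kg of glass as given in problem or answer.
Target oxide masses per 250.0 kg enamel:
  SiO2: 34.79% × 250.0 = 86.98 kg
  B2O3: 16.91% × 250.0 = 42.28 kg
  MgO: 15.92% × 250.0 = 39.80 kg
  K2O: 21.18% × 250.0 = 52.95 kg
  ZrO2: 11.20% × 250.0 = 28.00 kg
Per-oxide balance check applying the batch weights above, relative to the basis at hand (sums match the target masses net of answer rounding effects):
  SiO2: 41.28·0.3207 + 116.0·0.6358 = 86.99 kg (target 86.98 kg)
  B2O3: 75.41·0.5606 = 42.27 kg (target 42.28 kg)
  MgO: 116.0·0.3145 + 7.015·0.4741 = 39.81 kg (target 39.80 kg)
  K2O: 78.31·0.6762 = 52.95 kg (target 52.95 kg)
  ZrO2: 41.28·0.6783 = 28.00 kg (target 28.00 kg)
Glass-mass closure: batch total minus LOI = 250.0 kg (summing oxide targets gives 250.0 kg; basis as stated: 250.0 kg — any gap is answer rounding).
Adding the batch up: Σ batch = 318.0 kg; LOI removed, Σ of batch·LOI: 67.99 kg; yield: glass divided by total = 78.62%.

Batch per 250.0 kg enamel:
  ZrSiO4: 41.28 kg
  Boric acid: 75.41 kg
  Talc: 116.0 kg
  Potassium carbonate: 78.31 kg
  Magnesite: 7.015 kg
Total batch = 318.0 kg; LOI loss = 67.99 kg; yield = 78.62%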